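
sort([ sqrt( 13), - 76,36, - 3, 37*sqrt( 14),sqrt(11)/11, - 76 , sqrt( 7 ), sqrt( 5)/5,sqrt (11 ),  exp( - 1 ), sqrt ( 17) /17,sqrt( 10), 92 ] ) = [  -  76, - 76 ,- 3, sqrt( 17 ) /17 , sqrt( 11 )/11,  exp(- 1 ), sqrt(5) /5, sqrt ( 7),  sqrt( 10), sqrt(11), sqrt(13),  36,92,  37*sqrt( 14) ] 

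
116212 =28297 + 87915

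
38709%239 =230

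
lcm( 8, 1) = 8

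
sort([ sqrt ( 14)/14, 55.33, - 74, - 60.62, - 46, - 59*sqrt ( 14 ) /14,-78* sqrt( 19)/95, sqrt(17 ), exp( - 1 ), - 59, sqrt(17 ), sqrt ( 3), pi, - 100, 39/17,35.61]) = [-100, - 74,-60.62, - 59, - 46, - 59*sqrt(14) /14, - 78*sqrt( 19) /95, sqrt (14)/14, exp (-1 ) , sqrt ( 3) , 39/17, pi,sqrt( 17 ),sqrt( 17),  35.61,55.33]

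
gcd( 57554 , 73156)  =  2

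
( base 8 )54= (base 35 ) 19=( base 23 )1l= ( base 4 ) 230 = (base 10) 44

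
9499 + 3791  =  13290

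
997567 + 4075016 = 5072583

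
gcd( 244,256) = 4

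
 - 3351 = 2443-5794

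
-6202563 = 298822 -6501385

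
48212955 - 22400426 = 25812529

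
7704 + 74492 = 82196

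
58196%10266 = 6866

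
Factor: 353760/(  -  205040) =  - 2^1*3^1*67^1 * 233^( - 1) = - 402/233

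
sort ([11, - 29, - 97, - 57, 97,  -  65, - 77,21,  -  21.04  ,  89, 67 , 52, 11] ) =[ - 97, - 77, - 65, - 57,-29, - 21.04, 11, 11 , 21,52  ,  67,89, 97] 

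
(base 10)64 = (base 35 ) 1T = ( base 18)3A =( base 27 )2A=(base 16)40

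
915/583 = 915/583  =  1.57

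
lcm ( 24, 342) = 1368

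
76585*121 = 9266785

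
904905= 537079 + 367826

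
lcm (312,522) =27144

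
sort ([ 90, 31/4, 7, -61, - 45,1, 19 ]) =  [ - 61, - 45,1,7, 31/4, 19,90] 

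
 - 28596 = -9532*3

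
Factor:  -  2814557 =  - 2814557^1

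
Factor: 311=311^1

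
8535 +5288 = 13823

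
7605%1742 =637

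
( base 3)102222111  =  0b10001000011110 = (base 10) 8734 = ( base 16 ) 221e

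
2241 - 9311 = -7070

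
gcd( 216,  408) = 24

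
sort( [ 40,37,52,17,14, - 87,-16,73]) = [ - 87, - 16,14, 17, 37,40, 52,73 ]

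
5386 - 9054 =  - 3668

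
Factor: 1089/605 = 3^2*5^( - 1 ) = 9/5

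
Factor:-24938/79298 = -12469/39649 =- 31^( - 1)*37^1 * 337^1  *1279^( - 1) 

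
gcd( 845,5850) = 65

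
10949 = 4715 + 6234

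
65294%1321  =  565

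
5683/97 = 5683/97 = 58.59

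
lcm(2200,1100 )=2200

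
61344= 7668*8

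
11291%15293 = 11291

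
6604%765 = 484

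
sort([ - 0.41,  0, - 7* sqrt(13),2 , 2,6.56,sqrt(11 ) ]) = [ - 7*sqrt( 13), - 0.41,0,2,  2,sqrt( 11), 6.56 ]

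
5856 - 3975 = 1881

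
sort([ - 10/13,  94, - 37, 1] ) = [ - 37, - 10/13 , 1 , 94] 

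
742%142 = 32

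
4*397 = 1588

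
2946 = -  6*( - 491)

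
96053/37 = 96053/37= 2596.03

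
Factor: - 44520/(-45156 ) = 70/71 = 2^1*5^1*7^1*71^(-1 ) 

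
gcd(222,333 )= 111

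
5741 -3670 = 2071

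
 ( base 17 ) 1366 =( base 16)1700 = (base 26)8IC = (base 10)5888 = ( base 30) 6G8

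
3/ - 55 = -3/55  =  -0.05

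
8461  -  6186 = 2275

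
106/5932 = 53/2966 = 0.02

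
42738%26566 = 16172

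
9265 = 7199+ 2066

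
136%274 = 136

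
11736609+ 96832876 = 108569485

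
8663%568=143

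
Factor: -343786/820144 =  - 2^(-3)* 13^( - 1 )*19^1*83^1 *109^1*3943^(-1) =-  171893/410072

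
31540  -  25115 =6425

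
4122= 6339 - 2217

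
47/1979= 47/1979 = 0.02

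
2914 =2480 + 434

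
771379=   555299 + 216080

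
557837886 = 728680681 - 170842795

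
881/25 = 881/25= 35.24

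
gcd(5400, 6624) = 72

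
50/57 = 50/57 = 0.88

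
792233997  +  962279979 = 1754513976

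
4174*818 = 3414332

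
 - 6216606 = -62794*99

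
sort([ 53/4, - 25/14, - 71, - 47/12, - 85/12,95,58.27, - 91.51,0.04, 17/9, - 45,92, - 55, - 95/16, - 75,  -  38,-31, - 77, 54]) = [ - 91.51, -77 ,- 75, - 71, -55, - 45, - 38, - 31, - 85/12,-95/16,  -  47/12, - 25/14,0.04,17/9,53/4,54, 58.27,  92, 95]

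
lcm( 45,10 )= 90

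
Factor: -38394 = - 2^1*3^5*79^1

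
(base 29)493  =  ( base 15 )111d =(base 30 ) 40S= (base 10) 3628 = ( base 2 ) 111000101100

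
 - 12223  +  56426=44203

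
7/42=1/6  =  0.17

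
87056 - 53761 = 33295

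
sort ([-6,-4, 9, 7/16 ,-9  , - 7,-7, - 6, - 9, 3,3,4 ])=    [ - 9, -9,-7 , - 7,-6, - 6, - 4 , 7/16, 3,3, 4, 9 ]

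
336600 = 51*6600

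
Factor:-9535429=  - 109^1*87481^1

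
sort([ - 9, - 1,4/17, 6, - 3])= [-9, - 3, - 1,4/17, 6] 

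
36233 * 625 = 22645625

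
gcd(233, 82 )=1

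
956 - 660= 296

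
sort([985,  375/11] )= [375/11, 985] 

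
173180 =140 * 1237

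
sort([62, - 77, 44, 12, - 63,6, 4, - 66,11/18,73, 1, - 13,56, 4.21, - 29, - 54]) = [-77 , - 66,- 63,-54, - 29,-13,  11/18,1, 4,4.21, 6,12, 44 , 56,62,73]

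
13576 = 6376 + 7200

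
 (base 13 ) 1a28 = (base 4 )331101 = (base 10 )3921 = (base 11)2A45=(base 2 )111101010001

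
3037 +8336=11373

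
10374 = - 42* ( - 247)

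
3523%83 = 37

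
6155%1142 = 445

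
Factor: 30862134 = 2^1*3^4*190507^1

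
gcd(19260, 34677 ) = 9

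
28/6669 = 28/6669 = 0.00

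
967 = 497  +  470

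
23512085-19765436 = 3746649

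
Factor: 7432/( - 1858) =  - 2^2 = - 4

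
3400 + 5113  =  8513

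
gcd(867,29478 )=867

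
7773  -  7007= 766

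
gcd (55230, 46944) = 6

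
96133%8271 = 5152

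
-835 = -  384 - 451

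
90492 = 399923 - 309431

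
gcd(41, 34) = 1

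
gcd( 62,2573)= 31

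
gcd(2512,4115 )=1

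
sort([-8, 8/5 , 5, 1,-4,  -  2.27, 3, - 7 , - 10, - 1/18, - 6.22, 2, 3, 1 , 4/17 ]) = [ - 10,  -  8,-7, - 6.22, - 4 ,  -  2.27, - 1/18,4/17,1,1 , 8/5,  2 , 3, 3 , 5]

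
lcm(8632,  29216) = 379808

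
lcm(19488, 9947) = 954912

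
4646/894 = 2323/447 = 5.20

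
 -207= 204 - 411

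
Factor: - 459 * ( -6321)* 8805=3^5*5^1 * 7^2*17^1 *43^1* 587^1   =  25546289895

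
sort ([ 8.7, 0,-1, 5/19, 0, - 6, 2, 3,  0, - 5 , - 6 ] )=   [ - 6, - 6, - 5, - 1,  0, 0,0,5/19,2, 3, 8.7] 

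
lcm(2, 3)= 6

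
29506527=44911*657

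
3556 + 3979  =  7535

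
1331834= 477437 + 854397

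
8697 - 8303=394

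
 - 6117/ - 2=3058 + 1/2  =  3058.50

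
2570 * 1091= 2803870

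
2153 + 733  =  2886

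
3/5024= 3/5024 = 0.00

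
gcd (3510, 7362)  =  18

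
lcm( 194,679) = 1358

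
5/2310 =1/462 = 0.00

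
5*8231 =41155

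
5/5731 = 5/5731 = 0.00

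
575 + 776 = 1351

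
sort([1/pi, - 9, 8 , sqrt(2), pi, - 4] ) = [ - 9,-4,1/pi,sqrt(2),pi, 8]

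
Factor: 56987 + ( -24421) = 32566  =  2^1*19^1 * 857^1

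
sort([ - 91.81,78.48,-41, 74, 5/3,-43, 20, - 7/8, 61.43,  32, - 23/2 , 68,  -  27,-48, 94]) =[ - 91.81 ,  -  48, - 43 , - 41, - 27 ,  -  23/2,-7/8,5/3, 20, 32, 61.43 , 68,74, 78.48, 94] 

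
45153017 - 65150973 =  - 19997956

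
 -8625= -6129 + - 2496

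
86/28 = 43/14 = 3.07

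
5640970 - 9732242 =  - 4091272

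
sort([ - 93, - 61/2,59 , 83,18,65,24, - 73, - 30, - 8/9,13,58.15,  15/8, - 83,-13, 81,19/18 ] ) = [ - 93,  -  83, - 73 , - 61/2, - 30, - 13, -8/9, 19/18,15/8,13,18, 24, 58.15, 59, 65, 81,83] 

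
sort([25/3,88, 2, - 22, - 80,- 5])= [ - 80, - 22,-5,  2, 25/3,88 ] 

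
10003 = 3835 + 6168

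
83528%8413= 7811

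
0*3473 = 0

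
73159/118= 73159/118 =619.99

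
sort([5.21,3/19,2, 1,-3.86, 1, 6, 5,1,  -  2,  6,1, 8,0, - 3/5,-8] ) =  [ - 8, - 3.86, - 2, - 3/5,  0, 3/19, 1, 1,1,1, 2, 5, 5.21, 6, 6, 8]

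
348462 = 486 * 717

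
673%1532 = 673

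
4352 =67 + 4285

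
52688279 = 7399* 7121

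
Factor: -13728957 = -3^1*11^1*541^1*769^1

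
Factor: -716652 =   -  2^2*3^2*17^1*1171^1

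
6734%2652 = 1430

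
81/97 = 81/97 = 0.84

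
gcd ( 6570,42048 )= 1314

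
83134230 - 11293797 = 71840433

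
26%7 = 5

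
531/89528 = 531/89528 = 0.01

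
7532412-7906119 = -373707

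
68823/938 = 68823/938 =73.37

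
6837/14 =488 + 5/14= 488.36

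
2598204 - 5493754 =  - 2895550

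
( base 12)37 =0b101011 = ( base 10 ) 43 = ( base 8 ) 53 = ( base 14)31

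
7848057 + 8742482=16590539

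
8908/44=202 + 5/11 = 202.45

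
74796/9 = 24932/3 = 8310.67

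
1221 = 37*33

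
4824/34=2412/17 =141.88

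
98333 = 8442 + 89891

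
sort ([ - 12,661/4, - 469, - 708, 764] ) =[ - 708, - 469,-12,661/4,764] 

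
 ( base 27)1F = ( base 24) 1i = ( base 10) 42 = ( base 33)19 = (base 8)52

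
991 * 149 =147659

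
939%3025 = 939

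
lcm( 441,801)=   39249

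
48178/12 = 4014+5/6  =  4014.83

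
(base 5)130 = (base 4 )220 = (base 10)40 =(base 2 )101000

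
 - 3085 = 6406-9491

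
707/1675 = 707/1675= 0.42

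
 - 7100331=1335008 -8435339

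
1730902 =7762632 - 6031730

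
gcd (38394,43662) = 6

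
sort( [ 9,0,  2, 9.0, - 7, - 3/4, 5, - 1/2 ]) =[ - 7,-3/4,-1/2,0, 2,5, 9,  9.0]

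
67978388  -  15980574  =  51997814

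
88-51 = 37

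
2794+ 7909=10703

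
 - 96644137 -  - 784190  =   - 95859947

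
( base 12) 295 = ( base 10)401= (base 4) 12101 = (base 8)621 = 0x191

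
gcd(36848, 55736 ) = 8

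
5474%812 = 602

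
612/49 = 612/49 = 12.49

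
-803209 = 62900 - 866109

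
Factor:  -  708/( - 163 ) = 2^2*3^1*59^1*163^( - 1) 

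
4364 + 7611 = 11975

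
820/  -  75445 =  -164/15089= - 0.01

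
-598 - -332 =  - 266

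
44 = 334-290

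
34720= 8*4340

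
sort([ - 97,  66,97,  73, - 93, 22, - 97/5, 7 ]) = [- 97,- 93 , - 97/5,7,22,66 , 73, 97]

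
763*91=69433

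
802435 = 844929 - 42494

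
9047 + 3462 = 12509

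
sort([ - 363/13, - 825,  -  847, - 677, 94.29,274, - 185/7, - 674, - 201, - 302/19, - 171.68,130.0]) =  [-847, - 825, - 677, - 674 , - 201, - 171.68,  -  363/13,-185/7,  -  302/19, 94.29,130.0,274]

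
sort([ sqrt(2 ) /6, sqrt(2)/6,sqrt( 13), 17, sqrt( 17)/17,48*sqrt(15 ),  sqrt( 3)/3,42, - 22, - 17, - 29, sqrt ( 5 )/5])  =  [ - 29, - 22, - 17, sqrt( 2 ) /6,  sqrt(2 )/6,sqrt(17)/17 , sqrt( 5 ) /5,sqrt( 3 ) /3,sqrt( 13 ),  17,42,48*sqrt(15) ]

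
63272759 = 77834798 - 14562039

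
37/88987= 37/88987  =  0.00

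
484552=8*60569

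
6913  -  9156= - 2243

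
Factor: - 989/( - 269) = 23^1  *  43^1*269^(-1)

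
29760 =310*96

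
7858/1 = 7858  =  7858.00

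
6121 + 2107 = 8228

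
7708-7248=460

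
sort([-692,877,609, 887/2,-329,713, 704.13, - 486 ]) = [-692, - 486, - 329,887/2,609, 704.13,713, 877 ]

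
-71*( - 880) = 62480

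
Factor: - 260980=-2^2*5^1 * 13049^1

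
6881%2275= 56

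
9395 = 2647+6748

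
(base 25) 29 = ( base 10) 59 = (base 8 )73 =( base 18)35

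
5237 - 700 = 4537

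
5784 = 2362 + 3422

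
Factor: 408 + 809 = 1217  =  1217^1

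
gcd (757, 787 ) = 1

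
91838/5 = 18367 + 3/5= 18367.60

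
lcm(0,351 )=0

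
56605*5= 283025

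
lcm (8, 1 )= 8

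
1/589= 1/589 = 0.00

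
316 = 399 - 83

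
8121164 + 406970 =8528134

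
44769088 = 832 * 53809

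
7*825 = 5775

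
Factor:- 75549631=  - 167^1 *452393^1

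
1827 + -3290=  - 1463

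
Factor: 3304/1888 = 7/4=   2^(-2) * 7^1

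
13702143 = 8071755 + 5630388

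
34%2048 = 34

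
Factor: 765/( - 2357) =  - 3^2*5^1*17^1*2357^( - 1) 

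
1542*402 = 619884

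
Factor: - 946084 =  - 2^2*17^1*13913^1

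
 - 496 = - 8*62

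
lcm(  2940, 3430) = 20580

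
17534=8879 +8655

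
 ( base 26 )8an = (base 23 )AHA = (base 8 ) 13073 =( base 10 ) 5691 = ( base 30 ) 69L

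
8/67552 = 1/8444 = 0.00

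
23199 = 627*37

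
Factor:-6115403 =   -  7^1*281^1*3109^1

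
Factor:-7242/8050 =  - 3^1*5^ ( - 2 )*7^( - 1) * 17^1*23^( - 1)*71^1 = - 3621/4025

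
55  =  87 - 32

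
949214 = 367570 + 581644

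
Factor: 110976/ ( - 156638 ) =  - 2^6*3^1*271^( - 1 )= - 192/271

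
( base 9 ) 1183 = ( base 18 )2D3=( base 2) 1101110101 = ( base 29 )11f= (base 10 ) 885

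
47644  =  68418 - 20774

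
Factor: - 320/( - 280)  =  8/7= 2^3*7^ (  -  1)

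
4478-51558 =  - 47080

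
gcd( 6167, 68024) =1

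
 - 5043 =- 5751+708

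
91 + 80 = 171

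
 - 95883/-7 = 13697 + 4/7= 13697.57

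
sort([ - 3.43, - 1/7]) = [ - 3.43,  -  1/7] 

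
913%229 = 226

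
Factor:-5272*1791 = -9442152= -2^3*3^2 * 199^1*659^1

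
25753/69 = 25753/69 = 373.23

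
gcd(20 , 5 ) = 5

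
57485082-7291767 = 50193315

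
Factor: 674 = 2^1*337^1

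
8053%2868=2317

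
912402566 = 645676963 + 266725603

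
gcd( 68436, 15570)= 18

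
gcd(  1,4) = 1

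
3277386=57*57498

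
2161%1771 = 390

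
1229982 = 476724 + 753258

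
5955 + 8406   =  14361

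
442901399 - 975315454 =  - 532414055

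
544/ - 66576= - 34/4161 = - 0.01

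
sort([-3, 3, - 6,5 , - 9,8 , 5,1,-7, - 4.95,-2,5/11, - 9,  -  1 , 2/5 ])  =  [ - 9,-9,-7,  -  6,-4.95 , - 3, - 2 , - 1, 2/5, 5/11,1 , 3,5,5, 8 ]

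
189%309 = 189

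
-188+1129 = 941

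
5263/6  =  5263/6 = 877.17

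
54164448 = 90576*598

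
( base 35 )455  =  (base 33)4LV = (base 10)5080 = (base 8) 11730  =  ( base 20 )ce0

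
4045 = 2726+1319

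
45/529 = 45/529=0.09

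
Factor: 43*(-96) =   -  2^5*3^1 *43^1 = - 4128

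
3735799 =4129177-393378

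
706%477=229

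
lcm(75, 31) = 2325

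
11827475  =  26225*451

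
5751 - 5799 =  - 48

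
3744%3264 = 480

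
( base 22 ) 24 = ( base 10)48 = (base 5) 143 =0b110000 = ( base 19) 2A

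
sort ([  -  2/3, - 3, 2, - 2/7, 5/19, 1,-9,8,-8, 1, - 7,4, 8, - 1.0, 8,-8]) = [ -9, - 8, - 8, - 7, - 3,  -  1.0,-2/3,  -  2/7,5/19, 1,1, 2,  4,8,8, 8 ] 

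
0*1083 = 0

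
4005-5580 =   -  1575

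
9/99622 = 9/99622  =  0.00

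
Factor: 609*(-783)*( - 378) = 180248166 = 2^1*3^7*7^2*29^2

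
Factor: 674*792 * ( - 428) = -228469824   =  - 2^6*3^2*11^1 *107^1*337^1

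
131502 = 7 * 18786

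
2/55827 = 2/55827 =0.00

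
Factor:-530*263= -2^1*5^1*53^1*263^1= - 139390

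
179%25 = 4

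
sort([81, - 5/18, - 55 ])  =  [-55, - 5/18, 81 ]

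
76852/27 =2846 + 10/27 = 2846.37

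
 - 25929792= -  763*33984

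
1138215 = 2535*449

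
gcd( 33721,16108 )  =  1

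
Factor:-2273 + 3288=5^1*7^1*29^1=1015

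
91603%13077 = 64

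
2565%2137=428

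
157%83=74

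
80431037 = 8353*9629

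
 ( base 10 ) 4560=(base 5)121220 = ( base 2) 1000111010000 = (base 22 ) 996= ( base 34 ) 3W4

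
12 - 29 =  -17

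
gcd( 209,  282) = 1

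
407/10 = 407/10 = 40.70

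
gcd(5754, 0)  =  5754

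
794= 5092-4298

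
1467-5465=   -  3998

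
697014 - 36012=661002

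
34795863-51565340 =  - 16769477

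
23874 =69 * 346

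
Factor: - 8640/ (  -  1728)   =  5^1 = 5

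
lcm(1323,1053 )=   51597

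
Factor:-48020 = -2^2*5^1*7^4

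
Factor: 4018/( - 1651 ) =- 2^1 * 7^2* 13^( -1 ) * 41^1*127^( - 1) 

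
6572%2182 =26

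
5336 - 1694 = 3642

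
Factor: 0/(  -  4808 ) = 0^1 = 0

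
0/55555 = 0 = 0.00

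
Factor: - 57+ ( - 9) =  - 2^1 * 3^1 * 11^1 = - 66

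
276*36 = 9936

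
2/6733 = 2/6733 = 0.00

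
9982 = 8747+1235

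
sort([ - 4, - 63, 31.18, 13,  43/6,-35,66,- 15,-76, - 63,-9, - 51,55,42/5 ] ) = [ - 76, - 63, - 63 , - 51,  -  35, - 15, - 9, - 4, 43/6, 42/5,  13,31.18,55, 66] 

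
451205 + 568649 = 1019854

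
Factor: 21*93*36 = 70308 = 2^2*3^4*7^1*31^1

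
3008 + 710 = 3718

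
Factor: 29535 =3^1*5^1*11^1*179^1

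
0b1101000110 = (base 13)4c6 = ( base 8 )1506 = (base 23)1da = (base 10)838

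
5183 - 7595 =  - 2412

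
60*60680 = 3640800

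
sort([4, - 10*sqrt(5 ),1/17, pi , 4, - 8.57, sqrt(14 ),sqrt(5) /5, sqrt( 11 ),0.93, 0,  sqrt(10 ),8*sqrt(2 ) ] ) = [ - 10*sqrt(5 ), - 8.57, 0, 1/17,sqrt(5 ) /5 , 0.93 , pi , sqrt(  10 ), sqrt(11),sqrt(14 ),4,4, 8*sqrt(2)] 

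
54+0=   54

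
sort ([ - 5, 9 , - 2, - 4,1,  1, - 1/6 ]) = [-5, - 4, - 2, - 1/6,1,1, 9 ]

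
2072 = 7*296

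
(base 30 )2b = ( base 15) 4b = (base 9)78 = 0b1000111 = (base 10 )71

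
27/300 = 9/100 = 0.09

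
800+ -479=321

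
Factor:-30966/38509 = -2^1*3^1*13^1 * 97^(-1 )= -78/97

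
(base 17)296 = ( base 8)1341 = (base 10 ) 737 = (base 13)449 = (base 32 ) n1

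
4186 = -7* (- 598)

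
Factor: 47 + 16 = 3^2 *7^1 = 63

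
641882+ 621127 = 1263009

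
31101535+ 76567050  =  107668585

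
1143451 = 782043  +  361408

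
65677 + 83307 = 148984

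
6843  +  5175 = 12018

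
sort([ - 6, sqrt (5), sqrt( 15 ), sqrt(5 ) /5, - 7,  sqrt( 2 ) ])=[ - 7, - 6, sqrt(5) /5, sqrt ( 2 ),sqrt( 5), sqrt( 15 )]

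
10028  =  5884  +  4144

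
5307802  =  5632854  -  325052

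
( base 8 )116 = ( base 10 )78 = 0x4e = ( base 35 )28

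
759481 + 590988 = 1350469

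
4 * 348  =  1392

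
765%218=111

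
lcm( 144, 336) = 1008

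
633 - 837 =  - 204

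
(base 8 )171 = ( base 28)49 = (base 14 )89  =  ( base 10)121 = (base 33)3m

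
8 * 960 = 7680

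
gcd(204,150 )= 6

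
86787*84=7290108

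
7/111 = 7/111 = 0.06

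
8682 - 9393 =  - 711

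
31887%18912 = 12975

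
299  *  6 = 1794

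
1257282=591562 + 665720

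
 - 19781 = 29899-49680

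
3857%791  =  693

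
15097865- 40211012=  -25113147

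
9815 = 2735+7080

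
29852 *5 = 149260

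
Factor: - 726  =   - 2^1*3^1 * 11^2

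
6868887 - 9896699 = - 3027812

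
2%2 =0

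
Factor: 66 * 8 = 528 = 2^4*3^1 * 11^1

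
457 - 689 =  - 232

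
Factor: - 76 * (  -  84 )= 6384 = 2^4*3^1 * 7^1*19^1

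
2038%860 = 318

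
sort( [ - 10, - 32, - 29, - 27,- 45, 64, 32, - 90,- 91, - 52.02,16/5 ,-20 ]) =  [  -  91, - 90, - 52.02, - 45, - 32,-29, - 27 ,  -  20, - 10, 16/5, 32, 64] 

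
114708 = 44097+70611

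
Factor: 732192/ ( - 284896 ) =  - 789/307 = - 3^1 * 263^1*307^( - 1)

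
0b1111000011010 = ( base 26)baa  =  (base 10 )7706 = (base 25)c86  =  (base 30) 8GQ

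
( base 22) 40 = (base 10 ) 88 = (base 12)74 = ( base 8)130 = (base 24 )3g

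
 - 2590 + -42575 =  - 45165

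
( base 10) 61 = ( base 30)21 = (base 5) 221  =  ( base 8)75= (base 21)2j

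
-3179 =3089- 6268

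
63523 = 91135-27612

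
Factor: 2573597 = 13^1*197969^1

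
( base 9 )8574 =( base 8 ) 14240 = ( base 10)6304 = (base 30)704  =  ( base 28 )814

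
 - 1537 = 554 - 2091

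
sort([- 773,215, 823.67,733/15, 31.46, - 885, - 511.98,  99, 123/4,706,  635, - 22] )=[-885,-773, - 511.98,  -  22, 123/4, 31.46, 733/15 , 99,  215,635,706,823.67]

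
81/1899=9/211=0.04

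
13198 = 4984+8214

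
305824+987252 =1293076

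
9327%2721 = 1164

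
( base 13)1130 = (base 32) 2b5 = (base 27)382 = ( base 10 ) 2405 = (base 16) 965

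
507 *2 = 1014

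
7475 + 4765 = 12240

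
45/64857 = 15/21619 = 0.00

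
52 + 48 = 100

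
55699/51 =55699/51 = 1092.14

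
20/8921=20/8921 = 0.00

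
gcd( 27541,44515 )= 1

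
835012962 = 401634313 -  - 433378649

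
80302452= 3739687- - 76562765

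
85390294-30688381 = 54701913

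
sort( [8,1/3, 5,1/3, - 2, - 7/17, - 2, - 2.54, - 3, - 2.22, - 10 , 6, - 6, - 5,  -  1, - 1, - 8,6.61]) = [ - 10, - 8, - 6,  -  5, - 3, - 2.54,  -  2.22,  -  2,-2,-1, - 1,-7/17,1/3, 1/3 , 5,  6,6.61, 8]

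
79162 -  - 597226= 676388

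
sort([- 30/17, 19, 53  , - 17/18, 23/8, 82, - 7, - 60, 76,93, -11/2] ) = [  -  60,  -  7,- 11/2, - 30/17,-17/18,  23/8  ,  19,53 , 76,82,93 ] 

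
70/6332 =35/3166 = 0.01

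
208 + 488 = 696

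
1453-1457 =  - 4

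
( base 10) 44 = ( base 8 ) 54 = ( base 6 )112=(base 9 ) 48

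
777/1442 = 111/206 = 0.54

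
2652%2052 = 600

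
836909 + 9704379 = 10541288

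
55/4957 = 55/4957=0.01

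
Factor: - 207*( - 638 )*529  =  69862914 = 2^1*3^2 * 11^1*23^3 * 29^1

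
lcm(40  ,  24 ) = 120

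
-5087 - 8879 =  - 13966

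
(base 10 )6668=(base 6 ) 50512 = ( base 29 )7qr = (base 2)1101000001100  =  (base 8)15014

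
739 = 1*739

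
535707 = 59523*9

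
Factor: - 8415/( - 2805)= 3^1 = 3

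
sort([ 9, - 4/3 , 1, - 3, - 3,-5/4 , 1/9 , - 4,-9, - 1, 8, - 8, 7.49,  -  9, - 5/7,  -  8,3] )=[ - 9, - 9, - 8, - 8, - 4,-3,-3, - 4/3, - 5/4, - 1,-5/7, 1/9,1, 3, 7.49, 8, 9] 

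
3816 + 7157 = 10973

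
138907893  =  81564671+57343222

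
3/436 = 3/436 = 0.01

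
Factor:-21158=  - 2^1 * 71^1 * 149^1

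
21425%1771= 173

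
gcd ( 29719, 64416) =1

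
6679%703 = 352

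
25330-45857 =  - 20527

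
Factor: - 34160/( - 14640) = 3^( - 1 ) * 7^1= 7/3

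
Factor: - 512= - 2^9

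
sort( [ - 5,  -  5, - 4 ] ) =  [ - 5, - 5, - 4]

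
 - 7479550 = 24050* ( - 311) 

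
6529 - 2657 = 3872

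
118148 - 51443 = 66705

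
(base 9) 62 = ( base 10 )56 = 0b111000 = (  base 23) 2A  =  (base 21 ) 2e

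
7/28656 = 7/28656  =  0.00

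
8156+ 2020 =10176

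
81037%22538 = 13423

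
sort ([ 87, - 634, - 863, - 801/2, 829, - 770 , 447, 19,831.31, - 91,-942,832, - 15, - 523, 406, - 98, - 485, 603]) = [ - 942, - 863 , - 770, - 634, - 523, - 485,  -  801/2,- 98, -91, - 15,19,  87,406,447,603, 829,  831.31, 832 ] 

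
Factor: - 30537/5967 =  - 87/17 = -3^1*17^(  -  1)*29^1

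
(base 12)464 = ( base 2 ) 1010001100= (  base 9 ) 804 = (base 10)652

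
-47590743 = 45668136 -93258879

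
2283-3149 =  - 866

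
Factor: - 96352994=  - 2^1 * 3221^1*14957^1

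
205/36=5 + 25/36= 5.69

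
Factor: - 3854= -2^1*41^1 *47^1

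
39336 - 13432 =25904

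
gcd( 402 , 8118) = 6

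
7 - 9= -2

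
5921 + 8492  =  14413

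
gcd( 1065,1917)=213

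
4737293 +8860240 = 13597533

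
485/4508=485/4508 = 0.11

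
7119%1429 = 1403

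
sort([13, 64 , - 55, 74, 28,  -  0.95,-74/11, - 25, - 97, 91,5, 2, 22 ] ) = [ - 97,-55, - 25,-74/11, - 0.95, 2,5, 13, 22,28,64,  74,91 ]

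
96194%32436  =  31322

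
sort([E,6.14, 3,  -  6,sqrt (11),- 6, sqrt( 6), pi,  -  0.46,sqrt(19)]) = [ - 6, - 6, - 0.46, sqrt( 6),E,  3,pi,sqrt( 11),sqrt( 19),6.14 ] 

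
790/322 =395/161 = 2.45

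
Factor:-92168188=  - 2^2*7^1*3291721^1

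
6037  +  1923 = 7960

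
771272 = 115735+655537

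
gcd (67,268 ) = 67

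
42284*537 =22706508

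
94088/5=18817 + 3/5 = 18817.60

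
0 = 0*98114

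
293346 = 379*774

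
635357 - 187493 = 447864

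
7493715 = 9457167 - 1963452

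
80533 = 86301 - 5768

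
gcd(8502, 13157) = 1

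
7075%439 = 51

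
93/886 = 93/886 = 0.10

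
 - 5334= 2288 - 7622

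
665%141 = 101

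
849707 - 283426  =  566281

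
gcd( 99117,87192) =9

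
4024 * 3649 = 14683576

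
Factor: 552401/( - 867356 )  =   - 2^( - 2 )*7^(  -  1)*30977^( - 1)* 552401^1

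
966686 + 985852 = 1952538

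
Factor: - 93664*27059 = - 2534454176  =  - 2^5*2927^1 * 27059^1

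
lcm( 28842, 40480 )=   2307360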